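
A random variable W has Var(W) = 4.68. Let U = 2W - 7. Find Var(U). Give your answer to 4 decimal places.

18.7200

Var(2W - 7) = (2)²·Var(W) = 4·4.68 = 18.72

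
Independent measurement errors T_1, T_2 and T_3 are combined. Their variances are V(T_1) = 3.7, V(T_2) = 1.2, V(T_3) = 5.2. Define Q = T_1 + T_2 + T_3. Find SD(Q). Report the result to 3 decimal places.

By independence, V(Q) = (1)²V(T_1) + (1)²V(T_2) + (1)²V(T_3)
= (1)²·3.7 + (1)²·1.2 + (1)²·5.2 = 10.1
SD(Q) = √10.1 ≈ 3.178

3.178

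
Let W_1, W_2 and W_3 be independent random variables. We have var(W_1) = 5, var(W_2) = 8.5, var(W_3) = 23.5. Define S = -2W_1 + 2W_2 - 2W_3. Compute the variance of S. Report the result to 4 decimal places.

148.0000

By independence, var(S) = (-2)²var(W_1) + (2)²var(W_2) + (-2)²var(W_3)
= (-2)²·5 + (2)²·8.5 + (-2)²·23.5 = 148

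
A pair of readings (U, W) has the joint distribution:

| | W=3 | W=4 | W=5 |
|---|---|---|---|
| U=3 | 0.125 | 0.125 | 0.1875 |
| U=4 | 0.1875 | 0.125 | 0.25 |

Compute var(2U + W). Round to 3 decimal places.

1.688

E[U] = 3.5625,  E[W] = 4.125,  E[UW] = 14.6875
var(U) = 12.9375 − (3.5625)² = 0.24609375;  var(W) = 17.75 − (4.125)² = 0.734375
cov(U,W) = 14.6875 − (3.5625)(4.125) = -0.0078125
var(2U + W) = (2)²·0.24609375 + (1)²·0.734375 + 2·(2)·(1)·-0.0078125 = 1.6875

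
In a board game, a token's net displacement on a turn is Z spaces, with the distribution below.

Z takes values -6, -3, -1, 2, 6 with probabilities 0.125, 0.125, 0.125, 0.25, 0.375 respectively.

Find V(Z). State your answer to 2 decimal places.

E[Z] = (-6)(0.125) + (-3)(0.125) + (-1)(0.125) + (2)(0.25) + (6)(0.375) = 1.5
E[Z²] = (-6)²(0.125) + (-3)²(0.125) + (-1)²(0.125) + (2)²(0.25) + (6)²(0.375) = 20.25
V(Z) = E[Z²] − (E[Z])² = 20.25 − (1.5)² = 18

18.00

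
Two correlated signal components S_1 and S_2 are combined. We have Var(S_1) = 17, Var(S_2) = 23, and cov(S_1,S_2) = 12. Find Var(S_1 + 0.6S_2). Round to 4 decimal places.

Var(S_1 + 0.6S_2) = (1)²·Var(S_1) + (0.6)²·Var(S_2) + 2·(1)·(0.6)·cov(S_1,S_2)
= 1·17 + 0.36·23 + 1.2·12 = 39.68

39.6800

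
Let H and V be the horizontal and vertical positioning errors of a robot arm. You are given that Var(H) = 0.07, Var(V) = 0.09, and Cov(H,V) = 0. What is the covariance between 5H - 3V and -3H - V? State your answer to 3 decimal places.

-0.780

Cov(5H - 3V, -3H - V) = (5)(-3)Var(H) + (-3)(-1)Var(V) + [(5)(-1) + (-3)(-3)]Cov(H,V)
= -15·0.07 + 3·0.09 + 4·0 = -0.78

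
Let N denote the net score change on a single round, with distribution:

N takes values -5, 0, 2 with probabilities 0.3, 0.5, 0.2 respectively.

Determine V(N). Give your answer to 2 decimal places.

E[N] = (-5)(0.3) + (0)(0.5) + (2)(0.2) = -1.1
E[N²] = (-5)²(0.3) + (0)²(0.5) + (2)²(0.2) = 8.3
V(N) = E[N²] − (E[N])² = 8.3 − (-1.1)² = 7.09

7.09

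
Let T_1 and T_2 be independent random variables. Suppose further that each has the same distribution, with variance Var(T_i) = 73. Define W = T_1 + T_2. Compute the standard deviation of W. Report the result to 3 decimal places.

12.083

By independence, Var(W) = (1)²Var(T_1) + (1)²Var(T_2)
= (1)²·73 + (1)²·73 = 146
SD(W) = √146 ≈ 12.083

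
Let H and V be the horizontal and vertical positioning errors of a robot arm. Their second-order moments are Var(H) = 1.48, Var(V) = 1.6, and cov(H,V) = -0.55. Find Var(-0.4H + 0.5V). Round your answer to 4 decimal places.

Var(-0.4H + 0.5V) = (-0.4)²·Var(H) + (0.5)²·Var(V) + 2·(-0.4)·(0.5)·cov(H,V)
= 0.16·1.48 + 0.25·1.6 + -0.4·-0.55 = 0.8568

0.8568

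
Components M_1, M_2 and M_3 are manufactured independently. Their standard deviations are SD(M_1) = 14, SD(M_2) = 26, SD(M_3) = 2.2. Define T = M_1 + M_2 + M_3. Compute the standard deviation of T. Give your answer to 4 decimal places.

Var(M_1) = 196, Var(M_2) = 676, Var(M_3) = 4.84
By independence, Var(T) = (1)²Var(M_1) + (1)²Var(M_2) + (1)²Var(M_3)
= (1)²·196 + (1)²·676 + (1)²·4.84 = 876.84
SD(T) = √876.84 ≈ 29.6115

29.6115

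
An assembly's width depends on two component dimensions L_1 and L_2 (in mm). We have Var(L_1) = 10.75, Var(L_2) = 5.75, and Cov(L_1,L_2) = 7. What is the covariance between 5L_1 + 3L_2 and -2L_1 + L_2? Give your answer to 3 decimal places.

-97.250

Cov(5L_1 + 3L_2, -2L_1 + L_2) = (5)(-2)Var(L_1) + (3)(1)Var(L_2) + [(5)(1) + (3)(-2)]Cov(L_1,L_2)
= -10·10.75 + 3·5.75 + -1·7 = -97.25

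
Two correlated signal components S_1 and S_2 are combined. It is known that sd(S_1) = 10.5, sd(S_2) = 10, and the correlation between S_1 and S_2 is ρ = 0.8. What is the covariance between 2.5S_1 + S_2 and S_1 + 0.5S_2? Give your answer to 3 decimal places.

V(S_1) = (10.5)² = 110.25;  V(S_2) = (10)² = 100
Cov(S_1,S_2) = ρ·sd(S_1)·sd(S_2) = 0.8·10.5·10 = 84
Cov(2.5S_1 + S_2, S_1 + 0.5S_2) = (2.5)(1)V(S_1) + (1)(0.5)V(S_2) + [(2.5)(0.5) + (1)(1)]Cov(S_1,S_2)
= 2.5·110.25 + 0.5·100 + 2.25·84 = 514.625

514.625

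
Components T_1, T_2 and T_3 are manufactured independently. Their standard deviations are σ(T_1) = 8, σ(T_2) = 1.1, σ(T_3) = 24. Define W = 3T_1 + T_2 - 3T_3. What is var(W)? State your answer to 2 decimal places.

var(T_1) = 64, var(T_2) = 1.21, var(T_3) = 576
By independence, var(W) = (3)²var(T_1) + (1)²var(T_2) + (-3)²var(T_3)
= (3)²·64 + (1)²·1.21 + (-3)²·576 = 5761.21

5761.21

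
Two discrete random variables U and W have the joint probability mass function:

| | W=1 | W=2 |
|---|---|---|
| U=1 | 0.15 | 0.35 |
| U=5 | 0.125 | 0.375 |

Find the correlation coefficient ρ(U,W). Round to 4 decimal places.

0.0560

E[U] = 3,  E[W] = 1.725
E[UW] = 5.225
Cov(U,W) = E[UW] − E[U]E[W] = 5.225 − (3)(1.725) = 0.05
Var(U) = 4,  Var(W) = 0.199375
ρ = 0.05 / √(4·0.199375) ≈ 0.0560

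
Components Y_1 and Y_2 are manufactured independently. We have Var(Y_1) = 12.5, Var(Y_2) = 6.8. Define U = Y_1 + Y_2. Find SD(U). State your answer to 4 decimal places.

4.3932

By independence, Var(U) = (1)²Var(Y_1) + (1)²Var(Y_2)
= (1)²·12.5 + (1)²·6.8 = 19.3
SD(U) = √19.3 ≈ 4.3932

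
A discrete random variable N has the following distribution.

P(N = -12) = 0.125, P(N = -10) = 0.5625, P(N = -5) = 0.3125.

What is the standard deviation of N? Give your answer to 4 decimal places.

2.5671

E[N] = (-12)(0.125) + (-10)(0.5625) + (-5)(0.3125) = -8.6875
E[N²] = (-12)²(0.125) + (-10)²(0.5625) + (-5)²(0.3125) = 82.0625
V(N) = E[N²] − (E[N])² = 82.0625 − (-8.6875)² = 6.58984375
sd(N) = √6.58984375 ≈ 2.5671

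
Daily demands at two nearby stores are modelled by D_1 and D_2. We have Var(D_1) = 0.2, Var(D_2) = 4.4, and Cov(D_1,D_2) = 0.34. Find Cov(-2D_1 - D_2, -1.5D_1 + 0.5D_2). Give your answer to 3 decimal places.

-1.430

Cov(-2D_1 - D_2, -1.5D_1 + 0.5D_2) = (-2)(-1.5)Var(D_1) + (-1)(0.5)Var(D_2) + [(-2)(0.5) + (-1)(-1.5)]Cov(D_1,D_2)
= 3·0.2 + -0.5·4.4 + 0.5·0.34 = -1.43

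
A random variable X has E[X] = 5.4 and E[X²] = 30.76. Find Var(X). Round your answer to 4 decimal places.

1.6000

Var(X) = 30.76 − (5.4)² = 1.6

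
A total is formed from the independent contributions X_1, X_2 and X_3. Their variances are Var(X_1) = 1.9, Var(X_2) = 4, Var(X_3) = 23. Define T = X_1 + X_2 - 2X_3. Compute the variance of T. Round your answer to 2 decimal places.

By independence, Var(T) = (1)²Var(X_1) + (1)²Var(X_2) + (-2)²Var(X_3)
= (1)²·1.9 + (1)²·4 + (-2)²·23 = 97.9

97.90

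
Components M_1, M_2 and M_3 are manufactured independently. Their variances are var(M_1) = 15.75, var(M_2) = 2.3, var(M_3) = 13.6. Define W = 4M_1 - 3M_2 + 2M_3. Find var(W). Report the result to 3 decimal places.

By independence, var(W) = (4)²var(M_1) + (-3)²var(M_2) + (2)²var(M_3)
= (4)²·15.75 + (-3)²·2.3 + (2)²·13.6 = 327.1

327.100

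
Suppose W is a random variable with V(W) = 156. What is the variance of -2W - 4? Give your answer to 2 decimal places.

V(-2W - 4) = (-2)²·V(W) = 4·156 = 624

624.00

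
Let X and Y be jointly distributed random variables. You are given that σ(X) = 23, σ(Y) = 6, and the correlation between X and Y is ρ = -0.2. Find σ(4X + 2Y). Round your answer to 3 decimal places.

Var(X) = (23)² = 529;  Var(Y) = (6)² = 36
cov(X,Y) = ρ·σ(X)·σ(Y) = -0.2·23·6 = -27.6
Var(4X + 2Y) = (4)²·Var(X) + (2)²·Var(Y) + 2·(4)·(2)·cov(X,Y)
= 16·529 + 4·36 + 16·-27.6 = 8166.4
σ(4X + 2Y) = √8166.4 ≈ 90.368

90.368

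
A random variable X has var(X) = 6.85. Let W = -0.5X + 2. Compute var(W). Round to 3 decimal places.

1.713

var(-0.5X + 2) = (-0.5)²·var(X) = 0.25·6.85 = 1.7125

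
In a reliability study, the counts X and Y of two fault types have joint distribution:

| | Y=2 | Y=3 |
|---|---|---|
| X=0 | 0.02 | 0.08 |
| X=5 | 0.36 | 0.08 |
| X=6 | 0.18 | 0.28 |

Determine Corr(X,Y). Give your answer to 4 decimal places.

-0.1199

E[X] = 4.96,  E[Y] = 2.44
E[XY] = 12
cov(X,Y) = E[XY] − E[X]E[Y] = 12 − (4.96)(2.44) = -0.1024
V(X) = 2.9584,  V(Y) = 0.2464
ρ = -0.1024 / √(2.9584·0.2464) ≈ -0.1199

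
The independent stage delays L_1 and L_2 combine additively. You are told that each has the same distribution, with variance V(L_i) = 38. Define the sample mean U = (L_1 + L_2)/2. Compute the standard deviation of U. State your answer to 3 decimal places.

4.359

By independence, V(U) = (0.5)²V(L_1) + (0.5)²V(L_2)
= (0.5)²·38 + (0.5)²·38 = 19
σ(U) = √19 ≈ 4.359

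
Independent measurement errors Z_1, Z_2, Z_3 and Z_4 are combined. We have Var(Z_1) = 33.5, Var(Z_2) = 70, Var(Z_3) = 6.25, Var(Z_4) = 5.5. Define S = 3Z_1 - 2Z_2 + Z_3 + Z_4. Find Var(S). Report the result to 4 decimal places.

By independence, Var(S) = (3)²Var(Z_1) + (-2)²Var(Z_2) + (1)²Var(Z_3) + (1)²Var(Z_4)
= (3)²·33.5 + (-2)²·70 + (1)²·6.25 + (1)²·5.5 = 593.25

593.2500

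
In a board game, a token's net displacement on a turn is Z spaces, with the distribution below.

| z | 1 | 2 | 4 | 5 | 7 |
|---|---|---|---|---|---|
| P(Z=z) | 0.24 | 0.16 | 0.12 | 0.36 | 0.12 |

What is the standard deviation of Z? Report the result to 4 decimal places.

E[Z] = (1)(0.24) + (2)(0.16) + (4)(0.12) + (5)(0.36) + (7)(0.12) = 3.68
E[Z²] = (1)²(0.24) + (2)²(0.16) + (4)²(0.12) + (5)²(0.36) + (7)²(0.12) = 17.68
V(Z) = E[Z²] − (E[Z])² = 17.68 − (3.68)² = 4.1376
SD(Z) = √4.1376 ≈ 2.0341

2.0341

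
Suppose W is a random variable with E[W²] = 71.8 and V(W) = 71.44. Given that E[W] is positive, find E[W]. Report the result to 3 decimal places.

(E[W])² = E[W²] − V(W) = 71.8 − 71.44 = 0.36
E[W] = √0.36 = 0.6

0.600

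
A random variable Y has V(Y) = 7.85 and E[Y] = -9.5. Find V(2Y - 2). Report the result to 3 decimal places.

V(2Y - 2) = (2)²·V(Y) = 4·7.85 = 31.4

31.400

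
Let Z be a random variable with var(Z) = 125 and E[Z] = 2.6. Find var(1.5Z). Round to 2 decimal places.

281.25

var(1.5Z) = (1.5)²·var(Z) = 2.25·125 = 281.25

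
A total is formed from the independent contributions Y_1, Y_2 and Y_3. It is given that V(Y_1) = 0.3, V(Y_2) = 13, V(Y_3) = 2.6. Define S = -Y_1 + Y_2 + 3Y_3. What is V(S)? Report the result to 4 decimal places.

36.7000

By independence, V(S) = (-1)²V(Y_1) + (1)²V(Y_2) + (3)²V(Y_3)
= (-1)²·0.3 + (1)²·13 + (3)²·2.6 = 36.7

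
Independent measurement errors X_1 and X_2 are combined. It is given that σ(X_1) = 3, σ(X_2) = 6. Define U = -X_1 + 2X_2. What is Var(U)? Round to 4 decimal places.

153.0000

Var(X_1) = 9, Var(X_2) = 36
By independence, Var(U) = (-1)²Var(X_1) + (2)²Var(X_2)
= (-1)²·9 + (2)²·36 = 153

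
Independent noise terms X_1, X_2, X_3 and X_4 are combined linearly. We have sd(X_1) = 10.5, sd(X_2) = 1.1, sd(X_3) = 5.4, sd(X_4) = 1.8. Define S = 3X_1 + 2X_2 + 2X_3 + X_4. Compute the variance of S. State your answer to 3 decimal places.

1116.970

Var(X_1) = 110.25, Var(X_2) = 1.21, Var(X_3) = 29.16, Var(X_4) = 3.24
By independence, Var(S) = (3)²Var(X_1) + (2)²Var(X_2) + (2)²Var(X_3) + (1)²Var(X_4)
= (3)²·110.25 + (2)²·1.21 + (2)²·29.16 + (1)²·3.24 = 1116.97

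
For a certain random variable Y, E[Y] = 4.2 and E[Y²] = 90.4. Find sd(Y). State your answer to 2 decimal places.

Var(Y) = 90.4 − (4.2)² = 72.76
sd(Y) = √72.76 ≈ 8.53

8.53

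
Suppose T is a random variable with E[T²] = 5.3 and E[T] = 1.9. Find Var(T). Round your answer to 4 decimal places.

1.6900

Var(T) = 5.3 − (1.9)² = 1.69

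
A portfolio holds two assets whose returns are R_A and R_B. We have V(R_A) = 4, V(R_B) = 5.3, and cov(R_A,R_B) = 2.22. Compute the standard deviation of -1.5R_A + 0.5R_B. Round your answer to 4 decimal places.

2.6448

V(-1.5R_A + 0.5R_B) = (-1.5)²·V(R_A) + (0.5)²·V(R_B) + 2·(-1.5)·(0.5)·cov(R_A,R_B)
= 2.25·4 + 0.25·5.3 + -1.5·2.22 = 6.995
σ(-1.5R_A + 0.5R_B) = √6.995 ≈ 2.6448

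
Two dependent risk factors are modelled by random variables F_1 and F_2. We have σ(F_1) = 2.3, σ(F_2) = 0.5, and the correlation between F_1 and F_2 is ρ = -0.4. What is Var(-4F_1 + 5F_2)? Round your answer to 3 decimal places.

109.290

Var(F_1) = (2.3)² = 5.29;  Var(F_2) = (0.5)² = 0.25
Cov(F_1,F_2) = ρ·σ(F_1)·σ(F_2) = -0.4·2.3·0.5 = -0.46
Var(-4F_1 + 5F_2) = (-4)²·Var(F_1) + (5)²·Var(F_2) + 2·(-4)·(5)·Cov(F_1,F_2)
= 16·5.29 + 25·0.25 + -40·-0.46 = 109.29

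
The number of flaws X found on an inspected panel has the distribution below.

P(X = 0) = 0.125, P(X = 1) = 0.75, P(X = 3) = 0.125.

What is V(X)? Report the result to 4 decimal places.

E[X] = (0)(0.125) + (1)(0.75) + (3)(0.125) = 1.125
E[X²] = (0)²(0.125) + (1)²(0.75) + (3)²(0.125) = 1.875
V(X) = E[X²] − (E[X])² = 1.875 − (1.125)² = 0.609375

0.6094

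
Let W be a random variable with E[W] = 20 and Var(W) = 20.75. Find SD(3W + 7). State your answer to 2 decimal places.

Var(3W + 7) = (3)²·20.75 = 186.75
SD(3W + 7) = √186.75 ≈ 13.67

13.67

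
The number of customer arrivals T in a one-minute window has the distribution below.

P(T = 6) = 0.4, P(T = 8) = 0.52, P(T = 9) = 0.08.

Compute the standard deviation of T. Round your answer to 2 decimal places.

E[T] = (6)(0.4) + (8)(0.52) + (9)(0.08) = 7.28
E[T²] = (6)²(0.4) + (8)²(0.52) + (9)²(0.08) = 54.16
Var(T) = E[T²] − (E[T])² = 54.16 − (7.28)² = 1.1616
SD(T) = √1.1616 ≈ 1.08

1.08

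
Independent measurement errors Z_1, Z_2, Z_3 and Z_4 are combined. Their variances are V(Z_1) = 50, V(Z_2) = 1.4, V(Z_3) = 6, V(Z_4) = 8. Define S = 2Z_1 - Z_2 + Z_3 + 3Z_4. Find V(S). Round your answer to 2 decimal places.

279.40

By independence, V(S) = (2)²V(Z_1) + (-1)²V(Z_2) + (1)²V(Z_3) + (3)²V(Z_4)
= (2)²·50 + (-1)²·1.4 + (1)²·6 + (3)²·8 = 279.4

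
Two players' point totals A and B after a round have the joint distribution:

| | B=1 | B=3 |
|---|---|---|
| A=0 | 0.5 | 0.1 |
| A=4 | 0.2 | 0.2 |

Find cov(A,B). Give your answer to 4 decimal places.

E[A] = 1.6,  E[B] = 1.6
E[AB] = 3.2
cov(A,B) = E[AB] − E[A]E[B] = 3.2 − (1.6)(1.6) = 0.64

0.6400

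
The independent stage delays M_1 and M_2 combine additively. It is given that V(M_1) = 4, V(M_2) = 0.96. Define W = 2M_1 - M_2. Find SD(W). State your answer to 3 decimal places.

4.118

By independence, V(W) = (2)²V(M_1) + (-1)²V(M_2)
= (2)²·4 + (-1)²·0.96 = 16.96
SD(W) = √16.96 ≈ 4.118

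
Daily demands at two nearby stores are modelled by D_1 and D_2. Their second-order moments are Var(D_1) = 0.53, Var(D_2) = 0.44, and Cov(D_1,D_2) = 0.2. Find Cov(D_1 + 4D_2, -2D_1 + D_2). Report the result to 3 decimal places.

Cov(D_1 + 4D_2, -2D_1 + D_2) = (1)(-2)Var(D_1) + (4)(1)Var(D_2) + [(1)(1) + (4)(-2)]Cov(D_1,D_2)
= -2·0.53 + 4·0.44 + -7·0.2 = -0.7

-0.700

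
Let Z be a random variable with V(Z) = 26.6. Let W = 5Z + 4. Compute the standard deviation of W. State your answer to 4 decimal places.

25.7876

V(5Z + 4) = (5)²·26.6 = 665
σ(W) = √665 ≈ 25.7876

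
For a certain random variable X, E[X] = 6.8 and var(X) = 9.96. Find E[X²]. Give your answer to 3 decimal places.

E[X²] = var(X) + (E[X])² = 9.96 + (6.8)² = 56.2

56.200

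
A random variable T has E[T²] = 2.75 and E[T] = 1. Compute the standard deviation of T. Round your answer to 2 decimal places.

Var(T) = 2.75 − (1)² = 1.75
σ(T) = √1.75 ≈ 1.32

1.32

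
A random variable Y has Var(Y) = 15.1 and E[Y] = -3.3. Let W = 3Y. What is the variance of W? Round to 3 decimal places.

135.900

Var(3Y) = (3)²·Var(Y) = 9·15.1 = 135.9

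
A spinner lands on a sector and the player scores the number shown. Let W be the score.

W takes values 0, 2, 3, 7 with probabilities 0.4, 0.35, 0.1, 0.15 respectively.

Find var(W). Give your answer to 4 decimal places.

E[W] = (0)(0.4) + (2)(0.35) + (3)(0.1) + (7)(0.15) = 2.05
E[W²] = (0)²(0.4) + (2)²(0.35) + (3)²(0.1) + (7)²(0.15) = 9.65
var(W) = E[W²] − (E[W])² = 9.65 − (2.05)² = 5.4475

5.4475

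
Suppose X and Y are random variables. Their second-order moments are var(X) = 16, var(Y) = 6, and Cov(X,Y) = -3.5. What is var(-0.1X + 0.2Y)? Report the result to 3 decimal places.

var(-0.1X + 0.2Y) = (-0.1)²·var(X) + (0.2)²·var(Y) + 2·(-0.1)·(0.2)·Cov(X,Y)
= 0.01·16 + 0.04·6 + -0.04·-3.5 = 0.54

0.540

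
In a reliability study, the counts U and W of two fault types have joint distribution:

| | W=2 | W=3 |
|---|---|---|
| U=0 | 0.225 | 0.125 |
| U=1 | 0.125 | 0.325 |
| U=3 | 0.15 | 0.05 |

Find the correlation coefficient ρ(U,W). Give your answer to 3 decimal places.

E[U] = 1.05,  E[W] = 2.5
E[UW] = 2.575
cov(U,W) = E[UW] − E[U]E[W] = 2.575 − (1.05)(2.5) = -0.05
V(U) = 1.1475,  V(W) = 0.25
ρ = -0.05 / √(1.1475·0.25) ≈ -0.093

-0.093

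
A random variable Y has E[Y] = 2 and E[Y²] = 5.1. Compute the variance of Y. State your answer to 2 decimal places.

var(Y) = 5.1 − (2)² = 1.1

1.10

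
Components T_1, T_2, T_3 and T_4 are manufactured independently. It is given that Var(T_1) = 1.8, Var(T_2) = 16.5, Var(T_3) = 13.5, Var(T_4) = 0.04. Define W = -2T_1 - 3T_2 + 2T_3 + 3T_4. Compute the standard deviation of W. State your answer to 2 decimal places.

14.49

By independence, Var(W) = (-2)²Var(T_1) + (-3)²Var(T_2) + (2)²Var(T_3) + (3)²Var(T_4)
= (-2)²·1.8 + (-3)²·16.5 + (2)²·13.5 + (3)²·0.04 = 210.06
SD(W) = √210.06 ≈ 14.49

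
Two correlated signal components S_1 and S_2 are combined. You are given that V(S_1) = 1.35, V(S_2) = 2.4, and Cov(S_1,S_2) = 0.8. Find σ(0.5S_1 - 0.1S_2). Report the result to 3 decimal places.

V(0.5S_1 - 0.1S_2) = (0.5)²·V(S_1) + (-0.1)²·V(S_2) + 2·(0.5)·(-0.1)·Cov(S_1,S_2)
= 0.25·1.35 + 0.01·2.4 + -0.1·0.8 = 0.2815
σ(0.5S_1 - 0.1S_2) = √0.2815 ≈ 0.531

0.531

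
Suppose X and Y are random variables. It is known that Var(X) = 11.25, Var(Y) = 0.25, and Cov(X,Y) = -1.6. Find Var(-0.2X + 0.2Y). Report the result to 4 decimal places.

Var(-0.2X + 0.2Y) = (-0.2)²·Var(X) + (0.2)²·Var(Y) + 2·(-0.2)·(0.2)·Cov(X,Y)
= 0.04·11.25 + 0.04·0.25 + -0.08·-1.6 = 0.588

0.5880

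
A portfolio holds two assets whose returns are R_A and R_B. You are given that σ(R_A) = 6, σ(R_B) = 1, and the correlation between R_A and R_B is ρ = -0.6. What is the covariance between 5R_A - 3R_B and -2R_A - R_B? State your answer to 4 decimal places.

-360.6000

Var(R_A) = (6)² = 36;  Var(R_B) = (1)² = 1
Cov(R_A,R_B) = ρ·σ(R_A)·σ(R_B) = -0.6·6·1 = -3.6
Cov(5R_A - 3R_B, -2R_A - R_B) = (5)(-2)Var(R_A) + (-3)(-1)Var(R_B) + [(5)(-1) + (-3)(-2)]Cov(R_A,R_B)
= -10·36 + 3·1 + 1·-3.6 = -360.6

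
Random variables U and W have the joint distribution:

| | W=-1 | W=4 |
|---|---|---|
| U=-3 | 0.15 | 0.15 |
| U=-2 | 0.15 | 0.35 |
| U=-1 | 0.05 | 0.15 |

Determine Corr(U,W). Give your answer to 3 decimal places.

0.195

E[U] = -2.1,  E[W] = 2.25
E[UW] = -4.4
Cov(U,W) = E[UW] − E[U]E[W] = -4.4 − (-2.1)(2.25) = 0.325
Var(U) = 0.49,  Var(W) = 5.6875
ρ = 0.325 / √(0.49·5.6875) ≈ 0.195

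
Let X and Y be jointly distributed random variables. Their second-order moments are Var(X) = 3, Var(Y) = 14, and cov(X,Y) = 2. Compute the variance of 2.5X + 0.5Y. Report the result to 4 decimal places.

Var(2.5X + 0.5Y) = (2.5)²·Var(X) + (0.5)²·Var(Y) + 2·(2.5)·(0.5)·cov(X,Y)
= 6.25·3 + 0.25·14 + 2.5·2 = 27.25

27.2500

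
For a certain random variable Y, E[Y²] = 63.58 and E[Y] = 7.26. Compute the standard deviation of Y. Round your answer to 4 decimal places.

3.2973

V(Y) = 63.58 − (7.26)² = 10.8724
SD(Y) = √10.8724 ≈ 3.2973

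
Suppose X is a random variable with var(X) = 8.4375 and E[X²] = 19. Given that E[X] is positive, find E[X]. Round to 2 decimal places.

3.25

(E[X])² = E[X²] − var(X) = 19 − 8.4375 = 10.5625
E[X] = √10.5625 = 3.25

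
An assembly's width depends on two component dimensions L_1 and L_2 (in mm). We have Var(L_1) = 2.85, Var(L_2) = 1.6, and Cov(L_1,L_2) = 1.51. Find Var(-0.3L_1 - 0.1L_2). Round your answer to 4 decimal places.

Var(-0.3L_1 - 0.1L_2) = (-0.3)²·Var(L_1) + (-0.1)²·Var(L_2) + 2·(-0.3)·(-0.1)·Cov(L_1,L_2)
= 0.09·2.85 + 0.01·1.6 + 0.06·1.51 = 0.3631

0.3631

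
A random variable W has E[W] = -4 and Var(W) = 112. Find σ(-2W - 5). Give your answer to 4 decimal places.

21.1660

Var(-2W - 5) = (-2)²·112 = 448
σ(-2W - 5) = √448 ≈ 21.1660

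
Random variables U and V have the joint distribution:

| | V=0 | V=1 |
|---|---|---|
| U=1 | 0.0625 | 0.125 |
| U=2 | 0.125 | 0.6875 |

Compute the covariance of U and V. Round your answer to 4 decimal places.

0.0273

E[U] = 1.8125,  E[V] = 0.8125
E[UV] = 1.5
cov(U,V) = E[UV] − E[U]E[V] = 1.5 − (1.8125)(0.8125) = 0.02734375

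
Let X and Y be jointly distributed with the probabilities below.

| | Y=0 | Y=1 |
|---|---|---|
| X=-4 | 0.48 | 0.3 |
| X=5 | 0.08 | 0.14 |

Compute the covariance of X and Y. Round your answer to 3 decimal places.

0.389

E[X] = -2.02,  E[Y] = 0.44
E[XY] = -0.5
cov(X,Y) = E[XY] − E[X]E[Y] = -0.5 − (-2.02)(0.44) = 0.3888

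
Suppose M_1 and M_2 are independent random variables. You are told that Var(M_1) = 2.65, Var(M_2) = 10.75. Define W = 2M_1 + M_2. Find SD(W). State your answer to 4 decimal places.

4.6206

By independence, Var(W) = (2)²Var(M_1) + (1)²Var(M_2)
= (2)²·2.65 + (1)²·10.75 = 21.35
SD(W) = √21.35 ≈ 4.6206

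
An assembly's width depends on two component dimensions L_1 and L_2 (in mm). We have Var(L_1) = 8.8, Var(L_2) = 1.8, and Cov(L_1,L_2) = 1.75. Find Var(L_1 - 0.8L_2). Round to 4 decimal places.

Var(L_1 - 0.8L_2) = (1)²·Var(L_1) + (-0.8)²·Var(L_2) + 2·(1)·(-0.8)·Cov(L_1,L_2)
= 1·8.8 + 0.64·1.8 + -1.6·1.75 = 7.152

7.1520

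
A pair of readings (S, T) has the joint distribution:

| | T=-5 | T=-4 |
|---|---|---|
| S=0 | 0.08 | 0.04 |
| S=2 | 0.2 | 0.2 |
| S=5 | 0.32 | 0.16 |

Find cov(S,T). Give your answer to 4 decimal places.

-0.0800

E[S] = 3.2,  E[T] = -4.6
E[ST] = -14.8
cov(S,T) = E[ST] − E[S]E[T] = -14.8 − (3.2)(-4.6) = -0.08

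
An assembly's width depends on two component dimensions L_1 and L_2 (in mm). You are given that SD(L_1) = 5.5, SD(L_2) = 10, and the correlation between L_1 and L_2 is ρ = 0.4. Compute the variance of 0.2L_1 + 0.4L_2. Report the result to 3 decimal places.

V(L_1) = (5.5)² = 30.25;  V(L_2) = (10)² = 100
Cov(L_1,L_2) = ρ·SD(L_1)·SD(L_2) = 0.4·5.5·10 = 22
V(0.2L_1 + 0.4L_2) = (0.2)²·V(L_1) + (0.4)²·V(L_2) + 2·(0.2)·(0.4)·Cov(L_1,L_2)
= 0.04·30.25 + 0.16·100 + 0.16·22 = 20.73

20.730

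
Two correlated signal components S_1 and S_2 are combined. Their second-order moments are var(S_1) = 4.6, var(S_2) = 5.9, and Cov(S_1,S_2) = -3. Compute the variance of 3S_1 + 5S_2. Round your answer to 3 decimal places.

98.900

var(3S_1 + 5S_2) = (3)²·var(S_1) + (5)²·var(S_2) + 2·(3)·(5)·Cov(S_1,S_2)
= 9·4.6 + 25·5.9 + 30·-3 = 98.9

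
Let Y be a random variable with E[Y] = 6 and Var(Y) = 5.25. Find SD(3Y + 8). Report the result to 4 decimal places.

Var(3Y + 8) = (3)²·5.25 = 47.25
SD(3Y + 8) = √47.25 ≈ 6.8739

6.8739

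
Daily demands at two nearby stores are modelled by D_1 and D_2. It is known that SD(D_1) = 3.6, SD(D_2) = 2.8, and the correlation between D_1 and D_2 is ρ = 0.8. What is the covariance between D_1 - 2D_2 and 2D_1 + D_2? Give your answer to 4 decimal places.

var(D_1) = (3.6)² = 12.96;  var(D_2) = (2.8)² = 7.84
cov(D_1,D_2) = ρ·SD(D_1)·SD(D_2) = 0.8·3.6·2.8 = 8.064
cov(D_1 - 2D_2, 2D_1 + D_2) = (1)(2)var(D_1) + (-2)(1)var(D_2) + [(1)(1) + (-2)(2)]cov(D_1,D_2)
= 2·12.96 + -2·7.84 + -3·8.064 = -13.952

-13.9520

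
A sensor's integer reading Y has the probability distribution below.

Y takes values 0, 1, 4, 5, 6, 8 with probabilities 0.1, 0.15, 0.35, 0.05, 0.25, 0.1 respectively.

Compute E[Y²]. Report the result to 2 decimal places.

E[Y²] = (0)²(0.1) + (1)²(0.15) + (4)²(0.35) + (5)²(0.05) + (6)²(0.25) + (8)²(0.1) = 22.4

22.40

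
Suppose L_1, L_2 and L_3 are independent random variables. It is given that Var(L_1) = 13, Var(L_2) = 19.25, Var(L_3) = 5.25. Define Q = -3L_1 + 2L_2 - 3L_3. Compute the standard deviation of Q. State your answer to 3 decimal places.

By independence, Var(Q) = (-3)²Var(L_1) + (2)²Var(L_2) + (-3)²Var(L_3)
= (-3)²·13 + (2)²·19.25 + (-3)²·5.25 = 241.25
SD(Q) = √241.25 ≈ 15.532

15.532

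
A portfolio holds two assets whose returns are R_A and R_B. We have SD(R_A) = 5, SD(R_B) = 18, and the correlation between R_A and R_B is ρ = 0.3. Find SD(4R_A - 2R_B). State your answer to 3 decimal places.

var(R_A) = (5)² = 25;  var(R_B) = (18)² = 324
Cov(R_A,R_B) = ρ·SD(R_A)·SD(R_B) = 0.3·5·18 = 27
var(4R_A - 2R_B) = (4)²·var(R_A) + (-2)²·var(R_B) + 2·(4)·(-2)·Cov(R_A,R_B)
= 16·25 + 4·324 + -16·27 = 1264
SD(4R_A - 2R_B) = √1264 ≈ 35.553

35.553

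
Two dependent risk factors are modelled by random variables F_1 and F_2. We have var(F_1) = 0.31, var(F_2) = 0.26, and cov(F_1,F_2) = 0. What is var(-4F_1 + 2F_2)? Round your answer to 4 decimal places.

var(-4F_1 + 2F_2) = (-4)²·var(F_1) + (2)²·var(F_2) + 2·(-4)·(2)·cov(F_1,F_2)
= 16·0.31 + 4·0.26 + -16·0 = 6

6.0000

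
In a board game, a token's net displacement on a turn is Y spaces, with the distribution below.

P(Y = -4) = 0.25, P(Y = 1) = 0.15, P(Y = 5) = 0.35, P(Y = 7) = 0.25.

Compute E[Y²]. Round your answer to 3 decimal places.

E[Y²] = (-4)²(0.25) + (1)²(0.15) + (5)²(0.35) + (7)²(0.25) = 25.15

25.150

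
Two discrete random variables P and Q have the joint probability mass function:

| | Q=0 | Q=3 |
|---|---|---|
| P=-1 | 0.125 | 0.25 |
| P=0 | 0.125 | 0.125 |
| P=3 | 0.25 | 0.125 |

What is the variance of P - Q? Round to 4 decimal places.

E[P] = 0.75,  E[Q] = 1.5,  E[PQ] = 0.375
V(P) = 3.75 − (0.75)² = 3.1875;  V(Q) = 4.5 − (1.5)² = 2.25
cov(P,Q) = 0.375 − (0.75)(1.5) = -0.75
V(P - Q) = (1)²·3.1875 + (-1)²·2.25 + 2·(1)·(-1)·-0.75 = 6.9375

6.9375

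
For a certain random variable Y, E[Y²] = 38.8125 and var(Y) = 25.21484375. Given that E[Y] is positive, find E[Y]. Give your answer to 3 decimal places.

3.688

(E[Y])² = E[Y²] − var(Y) = 38.8125 − 25.21484375 = 13.59765625
E[Y] = √13.59765625 = 3.6875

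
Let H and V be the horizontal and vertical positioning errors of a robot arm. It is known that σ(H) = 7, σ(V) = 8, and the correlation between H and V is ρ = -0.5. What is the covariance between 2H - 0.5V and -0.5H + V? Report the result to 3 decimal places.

Var(H) = (7)² = 49;  Var(V) = (8)² = 64
Cov(H,V) = ρ·σ(H)·σ(V) = -0.5·7·8 = -28
Cov(2H - 0.5V, -0.5H + V) = (2)(-0.5)Var(H) + (-0.5)(1)Var(V) + [(2)(1) + (-0.5)(-0.5)]Cov(H,V)
= -1·49 + -0.5·64 + 2.25·-28 = -144

-144.000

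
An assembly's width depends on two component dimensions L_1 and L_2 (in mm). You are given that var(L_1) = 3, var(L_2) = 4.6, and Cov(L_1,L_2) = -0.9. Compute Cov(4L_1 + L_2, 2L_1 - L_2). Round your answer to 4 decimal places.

Cov(4L_1 + L_2, 2L_1 - L_2) = (4)(2)var(L_1) + (1)(-1)var(L_2) + [(4)(-1) + (1)(2)]Cov(L_1,L_2)
= 8·3 + -1·4.6 + -2·-0.9 = 21.2

21.2000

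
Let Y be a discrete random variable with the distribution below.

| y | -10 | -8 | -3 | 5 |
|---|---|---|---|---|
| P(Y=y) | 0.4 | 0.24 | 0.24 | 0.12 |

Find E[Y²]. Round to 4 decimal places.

60.5200

E[Y²] = (-10)²(0.4) + (-8)²(0.24) + (-3)²(0.24) + (5)²(0.12) = 60.52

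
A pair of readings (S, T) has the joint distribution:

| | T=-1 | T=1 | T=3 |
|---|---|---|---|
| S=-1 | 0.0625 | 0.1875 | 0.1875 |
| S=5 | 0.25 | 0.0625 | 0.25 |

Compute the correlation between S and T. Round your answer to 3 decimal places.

-0.165

E[S] = 2.375,  E[T] = 1.25
E[ST] = 2.125
Cov(S,T) = E[ST] − E[S]E[T] = 2.125 − (2.375)(1.25) = -0.84375
V(S) = 8.859375,  V(T) = 2.9375
ρ = -0.84375 / √(8.859375·2.9375) ≈ -0.165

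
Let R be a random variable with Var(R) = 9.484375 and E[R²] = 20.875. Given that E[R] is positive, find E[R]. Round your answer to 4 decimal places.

3.3750

(E[R])² = E[R²] − Var(R) = 20.875 − 9.484375 = 11.390625
E[R] = √11.390625 = 3.375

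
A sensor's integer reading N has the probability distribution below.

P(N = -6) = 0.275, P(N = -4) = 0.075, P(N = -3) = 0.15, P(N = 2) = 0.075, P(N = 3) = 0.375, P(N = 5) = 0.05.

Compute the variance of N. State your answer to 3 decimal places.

E[N] = (-6)(0.275) + (-4)(0.075) + (-3)(0.15) + (2)(0.075) + (3)(0.375) + (5)(0.05) = -0.875
E[N²] = (-6)²(0.275) + (-4)²(0.075) + (-3)²(0.15) + (2)²(0.075) + (3)²(0.375) + (5)²(0.05) = 17.375
var(N) = E[N²] − (E[N])² = 17.375 − (-0.875)² = 16.609375

16.609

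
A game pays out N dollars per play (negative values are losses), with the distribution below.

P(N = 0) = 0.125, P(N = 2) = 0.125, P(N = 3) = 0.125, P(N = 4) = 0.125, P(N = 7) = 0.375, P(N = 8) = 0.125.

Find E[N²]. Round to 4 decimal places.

30.0000

E[N²] = (0)²(0.125) + (2)²(0.125) + (3)²(0.125) + (4)²(0.125) + (7)²(0.375) + (8)²(0.125) = 30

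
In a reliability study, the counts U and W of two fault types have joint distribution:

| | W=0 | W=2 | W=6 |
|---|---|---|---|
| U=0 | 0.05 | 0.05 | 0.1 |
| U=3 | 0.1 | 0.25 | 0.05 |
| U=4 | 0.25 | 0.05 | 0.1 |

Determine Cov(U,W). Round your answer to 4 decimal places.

-0.9600

E[U] = 2.8,  E[W] = 2.2
E[UW] = 5.2
Cov(U,W) = E[UW] − E[U]E[W] = 5.2 − (2.8)(2.2) = -0.96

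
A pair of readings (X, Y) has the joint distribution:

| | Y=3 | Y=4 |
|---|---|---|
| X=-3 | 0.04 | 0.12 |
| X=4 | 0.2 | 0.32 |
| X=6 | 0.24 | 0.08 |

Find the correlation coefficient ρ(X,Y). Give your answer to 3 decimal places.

E[X] = 3.52,  E[Y] = 3.52
E[XY] = 11.96
cov(X,Y) = E[XY] − E[X]E[Y] = 11.96 − (3.52)(3.52) = -0.4304
V(X) = 8.8896,  V(Y) = 0.2496
ρ = -0.4304 / √(8.8896·0.2496) ≈ -0.289

-0.289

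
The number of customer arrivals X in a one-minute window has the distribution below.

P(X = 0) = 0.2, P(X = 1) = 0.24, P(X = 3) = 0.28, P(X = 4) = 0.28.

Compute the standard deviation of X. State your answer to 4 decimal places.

E[X] = (0)(0.2) + (1)(0.24) + (3)(0.28) + (4)(0.28) = 2.2
E[X²] = (0)²(0.2) + (1)²(0.24) + (3)²(0.28) + (4)²(0.28) = 7.24
Var(X) = E[X²] − (E[X])² = 7.24 − (2.2)² = 2.4
σ(X) = √2.4 ≈ 1.5492

1.5492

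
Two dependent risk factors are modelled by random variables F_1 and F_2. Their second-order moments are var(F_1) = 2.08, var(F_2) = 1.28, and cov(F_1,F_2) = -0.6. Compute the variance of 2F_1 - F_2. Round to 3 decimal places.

var(2F_1 - F_2) = (2)²·var(F_1) + (-1)²·var(F_2) + 2·(2)·(-1)·cov(F_1,F_2)
= 4·2.08 + 1·1.28 + -4·-0.6 = 12

12.000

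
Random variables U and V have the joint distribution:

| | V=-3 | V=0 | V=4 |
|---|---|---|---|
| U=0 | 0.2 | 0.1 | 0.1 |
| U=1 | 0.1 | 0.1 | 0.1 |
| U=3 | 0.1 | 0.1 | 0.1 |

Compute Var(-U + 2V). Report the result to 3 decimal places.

33.560

E[U] = 1.2,  E[V] = 0,  E[UV] = 0.4
Var(U) = 3 − (1.2)² = 1.56;  Var(V) = 8.4 − (0)² = 8.4
cov(U,V) = 0.4 − (1.2)(0) = 0.4
Var(-U + 2V) = (-1)²·1.56 + (2)²·8.4 + 2·(-1)·(2)·0.4 = 33.56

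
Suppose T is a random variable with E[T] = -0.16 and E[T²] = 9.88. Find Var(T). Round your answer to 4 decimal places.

Var(T) = 9.88 − (-0.16)² = 9.8544

9.8544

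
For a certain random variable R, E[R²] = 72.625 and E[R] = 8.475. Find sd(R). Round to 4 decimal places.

0.8941

Var(R) = 72.625 − (8.475)² = 0.799375
sd(R) = √0.799375 ≈ 0.8941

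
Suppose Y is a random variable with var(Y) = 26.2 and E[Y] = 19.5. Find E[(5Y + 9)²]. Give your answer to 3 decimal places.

11997.250

E[5Y + 9] = 5·19.5 + 9 = 106.5
var(5Y + 9) = (5)²·26.2 = 655
E[(5Y + 9)²] = var((5Y + 9)) + (E[(5Y + 9)])² = 655 + (106.5)² = 11997.25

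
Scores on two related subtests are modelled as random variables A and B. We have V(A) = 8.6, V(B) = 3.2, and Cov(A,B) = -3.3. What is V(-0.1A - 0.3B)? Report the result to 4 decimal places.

V(-0.1A - 0.3B) = (-0.1)²·V(A) + (-0.3)²·V(B) + 2·(-0.1)·(-0.3)·Cov(A,B)
= 0.01·8.6 + 0.09·3.2 + 0.06·-3.3 = 0.176

0.1760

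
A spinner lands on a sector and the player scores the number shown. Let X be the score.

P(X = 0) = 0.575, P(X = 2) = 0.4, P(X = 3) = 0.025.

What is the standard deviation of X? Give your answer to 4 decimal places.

E[X] = (0)(0.575) + (2)(0.4) + (3)(0.025) = 0.875
E[X²] = (0)²(0.575) + (2)²(0.4) + (3)²(0.025) = 1.825
Var(X) = E[X²] − (E[X])² = 1.825 − (0.875)² = 1.059375
sd(X) = √1.059375 ≈ 1.0293

1.0293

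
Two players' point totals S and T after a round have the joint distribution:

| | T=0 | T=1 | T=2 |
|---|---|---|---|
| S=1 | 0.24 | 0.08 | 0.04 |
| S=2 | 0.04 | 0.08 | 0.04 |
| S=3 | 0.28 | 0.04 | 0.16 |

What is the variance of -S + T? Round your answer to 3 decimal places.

1.286

E[S] = 2.12,  E[T] = 0.68,  E[ST] = 1.56
Var(S) = 5.32 − (2.12)² = 0.8256;  Var(T) = 1.16 − (0.68)² = 0.6976
Cov(S,T) = 1.56 − (2.12)(0.68) = 0.1184
Var(-S + T) = (-1)²·0.8256 + (1)²·0.6976 + 2·(-1)·(1)·0.1184 = 1.2864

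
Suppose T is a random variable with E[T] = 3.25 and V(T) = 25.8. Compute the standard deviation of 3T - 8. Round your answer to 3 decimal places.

V(3T - 8) = (3)²·25.8 = 232.2
SD(3T - 8) = √232.2 ≈ 15.238

15.238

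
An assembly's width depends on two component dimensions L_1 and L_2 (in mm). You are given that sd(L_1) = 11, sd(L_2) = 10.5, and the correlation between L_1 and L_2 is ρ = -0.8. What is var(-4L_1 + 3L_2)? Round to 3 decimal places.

var(L_1) = (11)² = 121;  var(L_2) = (10.5)² = 110.25
Cov(L_1,L_2) = ρ·sd(L_1)·sd(L_2) = -0.8·11·10.5 = -92.4
var(-4L_1 + 3L_2) = (-4)²·var(L_1) + (3)²·var(L_2) + 2·(-4)·(3)·Cov(L_1,L_2)
= 16·121 + 9·110.25 + -24·-92.4 = 5145.85

5145.850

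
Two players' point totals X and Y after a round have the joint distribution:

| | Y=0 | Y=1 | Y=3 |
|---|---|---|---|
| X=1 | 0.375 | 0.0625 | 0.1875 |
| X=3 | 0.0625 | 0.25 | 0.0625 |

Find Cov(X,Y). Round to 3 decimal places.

0.078

E[X] = 1.75,  E[Y] = 1.0625
E[XY] = 1.9375
Cov(X,Y) = E[XY] − E[X]E[Y] = 1.9375 − (1.75)(1.0625) = 0.078125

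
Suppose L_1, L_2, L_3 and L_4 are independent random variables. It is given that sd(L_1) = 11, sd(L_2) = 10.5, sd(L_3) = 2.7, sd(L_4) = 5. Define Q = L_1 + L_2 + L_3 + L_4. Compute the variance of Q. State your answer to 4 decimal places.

Var(L_1) = 121, Var(L_2) = 110.25, Var(L_3) = 7.29, Var(L_4) = 25
By independence, Var(Q) = (1)²Var(L_1) + (1)²Var(L_2) + (1)²Var(L_3) + (1)²Var(L_4)
= (1)²·121 + (1)²·110.25 + (1)²·7.29 + (1)²·25 = 263.54

263.5400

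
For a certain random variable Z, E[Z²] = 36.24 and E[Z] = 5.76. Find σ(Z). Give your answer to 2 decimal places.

Var(Z) = 36.24 − (5.76)² = 3.0624
σ(Z) = √3.0624 ≈ 1.75

1.75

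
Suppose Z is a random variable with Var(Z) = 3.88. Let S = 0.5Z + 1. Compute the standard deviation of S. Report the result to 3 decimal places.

0.985

Var(0.5Z + 1) = (0.5)²·3.88 = 0.97
sd(S) = √0.97 ≈ 0.985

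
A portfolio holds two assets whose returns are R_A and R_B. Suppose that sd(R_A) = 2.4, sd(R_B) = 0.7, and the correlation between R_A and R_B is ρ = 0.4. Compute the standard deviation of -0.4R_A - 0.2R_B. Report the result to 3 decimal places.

V(R_A) = (2.4)² = 5.76;  V(R_B) = (0.7)² = 0.49
Cov(R_A,R_B) = ρ·sd(R_A)·sd(R_B) = 0.4·2.4·0.7 = 0.672
V(-0.4R_A - 0.2R_B) = (-0.4)²·V(R_A) + (-0.2)²·V(R_B) + 2·(-0.4)·(-0.2)·Cov(R_A,R_B)
= 0.16·5.76 + 0.04·0.49 + 0.16·0.672 = 1.04872
sd(-0.4R_A - 0.2R_B) = √1.04872 ≈ 1.024

1.024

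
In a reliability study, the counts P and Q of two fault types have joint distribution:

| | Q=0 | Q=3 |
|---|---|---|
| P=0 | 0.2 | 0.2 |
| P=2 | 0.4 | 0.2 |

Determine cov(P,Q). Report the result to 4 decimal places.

-0.2400

E[P] = 1.2,  E[Q] = 1.2
E[PQ] = 1.2
cov(P,Q) = E[PQ] − E[P]E[Q] = 1.2 − (1.2)(1.2) = -0.24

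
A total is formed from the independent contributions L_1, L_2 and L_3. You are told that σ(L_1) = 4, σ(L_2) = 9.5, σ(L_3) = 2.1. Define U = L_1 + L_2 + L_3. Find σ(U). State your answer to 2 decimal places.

10.52

var(L_1) = 16, var(L_2) = 90.25, var(L_3) = 4.41
By independence, var(U) = (1)²var(L_1) + (1)²var(L_2) + (1)²var(L_3)
= (1)²·16 + (1)²·90.25 + (1)²·4.41 = 110.66
σ(U) = √110.66 ≈ 10.52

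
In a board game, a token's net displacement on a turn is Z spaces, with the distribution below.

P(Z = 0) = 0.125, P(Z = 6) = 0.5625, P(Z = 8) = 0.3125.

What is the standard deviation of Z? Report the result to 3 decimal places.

2.395

E[Z] = (0)(0.125) + (6)(0.5625) + (8)(0.3125) = 5.875
E[Z²] = (0)²(0.125) + (6)²(0.5625) + (8)²(0.3125) = 40.25
Var(Z) = E[Z²] − (E[Z])² = 40.25 − (5.875)² = 5.734375
SD(Z) = √5.734375 ≈ 2.395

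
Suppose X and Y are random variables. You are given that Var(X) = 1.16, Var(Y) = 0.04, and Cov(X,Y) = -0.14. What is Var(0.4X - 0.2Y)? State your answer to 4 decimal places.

Var(0.4X - 0.2Y) = (0.4)²·Var(X) + (-0.2)²·Var(Y) + 2·(0.4)·(-0.2)·Cov(X,Y)
= 0.16·1.16 + 0.04·0.04 + -0.16·-0.14 = 0.2096

0.2096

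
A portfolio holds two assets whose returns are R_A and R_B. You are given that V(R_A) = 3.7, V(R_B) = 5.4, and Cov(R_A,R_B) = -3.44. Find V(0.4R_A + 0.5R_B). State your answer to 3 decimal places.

V(0.4R_A + 0.5R_B) = (0.4)²·V(R_A) + (0.5)²·V(R_B) + 2·(0.4)·(0.5)·Cov(R_A,R_B)
= 0.16·3.7 + 0.25·5.4 + 0.4·-3.44 = 0.566

0.566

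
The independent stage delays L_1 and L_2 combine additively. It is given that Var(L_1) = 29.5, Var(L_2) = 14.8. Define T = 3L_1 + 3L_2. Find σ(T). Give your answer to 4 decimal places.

19.9675

By independence, Var(T) = (3)²Var(L_1) + (3)²Var(L_2)
= (3)²·29.5 + (3)²·14.8 = 398.7
σ(T) = √398.7 ≈ 19.9675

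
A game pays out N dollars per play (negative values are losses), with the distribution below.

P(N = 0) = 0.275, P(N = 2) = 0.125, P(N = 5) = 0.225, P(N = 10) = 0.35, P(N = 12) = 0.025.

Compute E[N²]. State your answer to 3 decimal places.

E[N²] = (0)²(0.275) + (2)²(0.125) + (5)²(0.225) + (10)²(0.35) + (12)²(0.025) = 44.725

44.725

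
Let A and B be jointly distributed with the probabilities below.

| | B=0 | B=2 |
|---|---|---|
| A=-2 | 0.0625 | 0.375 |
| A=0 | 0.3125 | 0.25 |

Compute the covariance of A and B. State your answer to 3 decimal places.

-0.406

E[A] = -0.875,  E[B] = 1.25
E[AB] = -1.5
Cov(A,B) = E[AB] − E[A]E[B] = -1.5 − (-0.875)(1.25) = -0.40625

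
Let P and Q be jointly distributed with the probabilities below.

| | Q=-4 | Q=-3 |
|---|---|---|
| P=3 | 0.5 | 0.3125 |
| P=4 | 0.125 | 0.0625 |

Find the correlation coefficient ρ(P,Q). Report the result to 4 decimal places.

-0.0413

E[P] = 3.1875,  E[Q] = -3.625
E[PQ] = -11.5625
cov(P,Q) = E[PQ] − E[P]E[Q] = -11.5625 − (3.1875)(-3.625) = -0.0078125
var(P) = 0.15234375,  var(Q) = 0.234375
ρ = -0.0078125 / √(0.15234375·0.234375) ≈ -0.0413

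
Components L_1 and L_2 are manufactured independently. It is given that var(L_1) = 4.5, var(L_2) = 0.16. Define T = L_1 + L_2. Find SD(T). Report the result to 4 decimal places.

2.1587

By independence, var(T) = (1)²var(L_1) + (1)²var(L_2)
= (1)²·4.5 + (1)²·0.16 = 4.66
SD(T) = √4.66 ≈ 2.1587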